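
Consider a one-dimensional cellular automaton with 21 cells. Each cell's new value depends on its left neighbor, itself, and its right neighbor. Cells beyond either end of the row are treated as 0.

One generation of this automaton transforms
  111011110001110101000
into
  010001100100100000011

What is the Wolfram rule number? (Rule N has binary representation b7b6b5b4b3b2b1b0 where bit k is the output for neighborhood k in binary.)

129

position 1: 111 → 1  (bit 7 = 1)
position 2: 110 → 0  (bit 6 = 0)
position 3: 101 → 0  (bit 5 = 0)
position 8: 100 → 0  (bit 4 = 0)
position 0: 011 → 0  (bit 3 = 0)
position 15: 010 → 0  (bit 2 = 0)
position 10: 001 → 0  (bit 1 = 0)
position 9: 000 → 1  (bit 0 = 1)
bits b7..b0 = 10000001 = 129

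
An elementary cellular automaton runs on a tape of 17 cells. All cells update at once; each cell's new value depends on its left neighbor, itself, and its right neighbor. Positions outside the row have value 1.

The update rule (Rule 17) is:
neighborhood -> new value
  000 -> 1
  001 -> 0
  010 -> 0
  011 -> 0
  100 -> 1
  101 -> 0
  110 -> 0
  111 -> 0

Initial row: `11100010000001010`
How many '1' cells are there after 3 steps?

7

00011001111100000
11000100000011110
00110011111000000
count of 1: 7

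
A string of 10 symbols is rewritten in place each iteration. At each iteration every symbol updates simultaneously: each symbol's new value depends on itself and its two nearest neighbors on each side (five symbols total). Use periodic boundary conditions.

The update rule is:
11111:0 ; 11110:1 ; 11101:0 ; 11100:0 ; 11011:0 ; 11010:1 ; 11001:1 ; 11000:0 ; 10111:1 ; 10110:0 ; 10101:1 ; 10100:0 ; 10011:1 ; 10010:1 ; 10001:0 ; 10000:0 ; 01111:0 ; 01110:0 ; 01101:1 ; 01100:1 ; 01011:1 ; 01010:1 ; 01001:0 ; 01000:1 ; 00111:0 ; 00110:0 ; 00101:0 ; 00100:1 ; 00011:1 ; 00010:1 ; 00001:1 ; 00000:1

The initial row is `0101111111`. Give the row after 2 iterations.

1010001101

1111000010
1010001101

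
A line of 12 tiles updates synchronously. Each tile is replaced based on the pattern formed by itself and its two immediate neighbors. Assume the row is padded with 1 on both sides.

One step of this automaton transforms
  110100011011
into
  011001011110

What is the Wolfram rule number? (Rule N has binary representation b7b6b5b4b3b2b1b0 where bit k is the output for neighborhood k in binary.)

position 0: 111 → 0  (bit 7 = 0)
position 1: 110 → 1  (bit 6 = 1)
position 2: 101 → 1  (bit 5 = 1)
position 4: 100 → 0  (bit 4 = 0)
position 7: 011 → 1  (bit 3 = 1)
position 3: 010 → 0  (bit 2 = 0)
position 6: 001 → 0  (bit 1 = 0)
position 5: 000 → 1  (bit 0 = 1)
bits b7..b0 = 01101001 = 105

105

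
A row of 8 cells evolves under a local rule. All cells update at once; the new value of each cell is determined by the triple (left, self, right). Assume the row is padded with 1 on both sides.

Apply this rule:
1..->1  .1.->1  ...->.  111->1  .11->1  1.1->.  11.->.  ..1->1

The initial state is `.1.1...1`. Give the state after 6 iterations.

.1.11111

.1.11.11
.1.1..11
.1.11111
.1.11111  (fixed point — unchanged through iteration 6)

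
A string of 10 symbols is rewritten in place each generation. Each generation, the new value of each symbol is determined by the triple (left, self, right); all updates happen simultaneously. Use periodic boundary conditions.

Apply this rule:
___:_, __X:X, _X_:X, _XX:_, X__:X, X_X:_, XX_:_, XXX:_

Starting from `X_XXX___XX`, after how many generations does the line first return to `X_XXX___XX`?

_____X_X__
____XX_XX_
___X_____X
X_XXX___XX

4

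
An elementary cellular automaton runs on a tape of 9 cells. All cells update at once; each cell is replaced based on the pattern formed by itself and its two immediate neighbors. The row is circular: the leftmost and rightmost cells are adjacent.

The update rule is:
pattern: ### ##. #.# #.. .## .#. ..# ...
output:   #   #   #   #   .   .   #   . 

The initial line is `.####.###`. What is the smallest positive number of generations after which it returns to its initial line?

9

#.####.##
##.####.#
###.####.
.###.####
#.###.###
##.###.##
###.###.#
####.###.
.####.###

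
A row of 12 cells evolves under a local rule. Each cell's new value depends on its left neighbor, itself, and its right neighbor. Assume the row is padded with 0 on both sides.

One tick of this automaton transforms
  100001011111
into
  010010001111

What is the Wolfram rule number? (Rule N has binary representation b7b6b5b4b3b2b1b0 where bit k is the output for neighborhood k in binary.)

210

position 8: 111 → 1  (bit 7 = 1)
position 11: 110 → 1  (bit 6 = 1)
position 6: 101 → 0  (bit 5 = 0)
position 1: 100 → 1  (bit 4 = 1)
position 7: 011 → 0  (bit 3 = 0)
position 0: 010 → 0  (bit 2 = 0)
position 4: 001 → 1  (bit 1 = 1)
position 2: 000 → 0  (bit 0 = 0)
bits b7..b0 = 11010010 = 210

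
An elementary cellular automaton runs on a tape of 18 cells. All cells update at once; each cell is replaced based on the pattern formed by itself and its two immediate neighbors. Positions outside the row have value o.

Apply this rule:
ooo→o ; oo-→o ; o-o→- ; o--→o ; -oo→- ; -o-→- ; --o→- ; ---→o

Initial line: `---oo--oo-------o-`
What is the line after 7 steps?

oooooooo--oo--ooo-

oo--oo--ooooooo---
ooo--oo--oooooooo-
oooo--oo--ooooooo-
ooooo--oo--oooooo-
oooooo--oo--ooooo-
ooooooo--oo--oooo-
oooooooo--oo--ooo-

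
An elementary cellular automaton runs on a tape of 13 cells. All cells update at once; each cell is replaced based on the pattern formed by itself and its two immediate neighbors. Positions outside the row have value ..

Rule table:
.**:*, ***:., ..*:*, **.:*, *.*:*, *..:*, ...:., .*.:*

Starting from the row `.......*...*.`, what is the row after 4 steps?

......***.***
.....**.***.*
....*****.***
...**...***.*

...**...***.*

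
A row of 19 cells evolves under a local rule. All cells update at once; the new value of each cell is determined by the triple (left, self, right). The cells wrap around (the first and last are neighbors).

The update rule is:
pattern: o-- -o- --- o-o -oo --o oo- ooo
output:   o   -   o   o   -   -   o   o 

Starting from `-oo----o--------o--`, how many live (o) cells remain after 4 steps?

--oooo--ooooooo--oo
o--oooo--ooooooo--o
oo--oooo--ooooooo--
-oo--oooo--ooooooo-
count of o: 13

13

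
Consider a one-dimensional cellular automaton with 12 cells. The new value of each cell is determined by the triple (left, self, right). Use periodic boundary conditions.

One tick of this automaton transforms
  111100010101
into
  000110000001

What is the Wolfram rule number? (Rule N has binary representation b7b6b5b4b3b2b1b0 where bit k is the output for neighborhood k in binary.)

position 0: 111 → 0  (bit 7 = 0)
position 3: 110 → 1  (bit 6 = 1)
position 8: 101 → 0  (bit 5 = 0)
position 4: 100 → 1  (bit 4 = 1)
position 11: 011 → 1  (bit 3 = 1)
position 7: 010 → 0  (bit 2 = 0)
position 6: 001 → 0  (bit 1 = 0)
position 5: 000 → 0  (bit 0 = 0)
bits b7..b0 = 01011000 = 88

88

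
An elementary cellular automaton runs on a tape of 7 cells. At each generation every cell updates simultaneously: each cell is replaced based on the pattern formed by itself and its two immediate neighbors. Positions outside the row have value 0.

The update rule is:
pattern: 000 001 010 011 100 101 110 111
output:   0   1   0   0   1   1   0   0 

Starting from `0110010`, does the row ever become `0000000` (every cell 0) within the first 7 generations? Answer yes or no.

generation 1: 1001101
generation 2: 0110010  (repeats generation 0; period 2)
generation 7: 1001101
generation 7 is 1001101, still not uniform 0

no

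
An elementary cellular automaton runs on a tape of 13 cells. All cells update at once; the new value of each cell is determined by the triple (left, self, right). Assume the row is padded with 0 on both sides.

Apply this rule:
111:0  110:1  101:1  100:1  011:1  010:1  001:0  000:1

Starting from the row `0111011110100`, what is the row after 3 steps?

0101110011111
0111011010001
0101111111101

0101111111101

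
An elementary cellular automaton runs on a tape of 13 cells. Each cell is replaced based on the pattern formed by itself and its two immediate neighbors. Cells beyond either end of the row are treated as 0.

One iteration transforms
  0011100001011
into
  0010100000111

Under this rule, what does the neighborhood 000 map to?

At position 0 the neighborhood is 000; the next row has 0 there.

0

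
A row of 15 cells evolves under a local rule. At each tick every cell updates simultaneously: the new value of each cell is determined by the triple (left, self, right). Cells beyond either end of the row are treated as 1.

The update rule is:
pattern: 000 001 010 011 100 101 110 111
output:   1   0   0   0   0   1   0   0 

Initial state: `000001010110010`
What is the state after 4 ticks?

000000011111110

011100101000001
100000010011100
001111000000000
000000011111110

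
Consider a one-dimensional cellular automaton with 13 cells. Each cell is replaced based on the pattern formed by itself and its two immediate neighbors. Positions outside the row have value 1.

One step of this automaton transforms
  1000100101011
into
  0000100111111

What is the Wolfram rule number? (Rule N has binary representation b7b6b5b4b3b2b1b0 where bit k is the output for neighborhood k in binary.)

position 12: 111 → 1  (bit 7 = 1)
position 0: 110 → 0  (bit 6 = 0)
position 8: 101 → 1  (bit 5 = 1)
position 1: 100 → 0  (bit 4 = 0)
position 11: 011 → 1  (bit 3 = 1)
position 4: 010 → 1  (bit 2 = 1)
position 3: 001 → 0  (bit 1 = 0)
position 2: 000 → 0  (bit 0 = 0)
bits b7..b0 = 10101100 = 172

172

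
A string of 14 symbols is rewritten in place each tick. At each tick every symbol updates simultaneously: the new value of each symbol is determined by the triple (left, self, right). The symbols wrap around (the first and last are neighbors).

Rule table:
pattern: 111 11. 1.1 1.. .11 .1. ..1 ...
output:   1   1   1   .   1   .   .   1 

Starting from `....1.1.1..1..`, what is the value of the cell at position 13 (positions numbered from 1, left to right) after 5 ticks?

tick 1: 111..1.1.....1
tick 2: 111...1..111.1
tick 3: 111.1....11111
tick 4: 1111..11.11111
tick 5: 1111..11111111
position 13 holds 1

1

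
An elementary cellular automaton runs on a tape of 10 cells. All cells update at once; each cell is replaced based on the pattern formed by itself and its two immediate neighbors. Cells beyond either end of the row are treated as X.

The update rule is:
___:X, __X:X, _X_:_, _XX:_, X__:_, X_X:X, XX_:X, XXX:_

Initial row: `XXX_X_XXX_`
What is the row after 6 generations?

__XX_X__XX
_X_XX__X__
X_X_X_X__X
XX_X_X__X_
_XX_X__X_X
X_XX__X_X_

X_XX__X_X_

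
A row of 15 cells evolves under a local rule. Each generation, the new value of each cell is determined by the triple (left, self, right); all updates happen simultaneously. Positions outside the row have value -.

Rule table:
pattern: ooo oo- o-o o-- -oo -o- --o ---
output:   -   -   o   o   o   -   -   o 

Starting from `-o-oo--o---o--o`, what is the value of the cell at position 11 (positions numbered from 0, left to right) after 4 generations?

generation 1: --oo-o--oo--o--
generation 2: o-o-o-o-o-o--oo
generation 3: -o-o-o-o-o-o-o-
generation 4: --o-o-o-o-o-o-o
position 11 holds -

-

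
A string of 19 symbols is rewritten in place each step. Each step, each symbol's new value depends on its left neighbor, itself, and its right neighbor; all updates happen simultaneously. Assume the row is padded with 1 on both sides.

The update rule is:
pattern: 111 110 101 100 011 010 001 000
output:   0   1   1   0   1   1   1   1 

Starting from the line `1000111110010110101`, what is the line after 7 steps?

0110101111100010111

step 1: 1011100010111111111
step 2: 1110101111100000000
step 3: 0011111000101111111
step 4: 0110001011111000000
step 5: 1110111110001011111
step 6: 0011100010111110000
step 7: 0110101111100010111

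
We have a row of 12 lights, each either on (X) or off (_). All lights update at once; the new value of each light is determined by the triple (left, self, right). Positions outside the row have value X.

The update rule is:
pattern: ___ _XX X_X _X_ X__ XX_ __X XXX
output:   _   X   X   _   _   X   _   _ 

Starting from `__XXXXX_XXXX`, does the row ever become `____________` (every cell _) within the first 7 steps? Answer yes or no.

yes

__X___XXX___
______X_X___
_______X____
____________
all cells are _ at step 4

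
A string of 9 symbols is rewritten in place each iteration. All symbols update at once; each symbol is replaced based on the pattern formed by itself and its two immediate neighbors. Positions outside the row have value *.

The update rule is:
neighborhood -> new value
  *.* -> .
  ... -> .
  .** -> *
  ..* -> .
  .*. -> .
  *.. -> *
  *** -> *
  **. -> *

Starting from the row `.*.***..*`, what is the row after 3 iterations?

**.****.*

...****.*
*..****.*
**.****.*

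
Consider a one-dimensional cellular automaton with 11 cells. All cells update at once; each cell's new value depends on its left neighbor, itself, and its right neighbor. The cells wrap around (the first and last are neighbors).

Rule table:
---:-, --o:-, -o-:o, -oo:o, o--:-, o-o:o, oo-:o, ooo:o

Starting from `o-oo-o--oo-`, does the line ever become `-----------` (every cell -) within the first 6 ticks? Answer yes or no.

oooooo--ooo
oooooo--ooo  (fixed point — unchanged through tick 6)
tick 6 is oooooo--ooo, still not uniform -

no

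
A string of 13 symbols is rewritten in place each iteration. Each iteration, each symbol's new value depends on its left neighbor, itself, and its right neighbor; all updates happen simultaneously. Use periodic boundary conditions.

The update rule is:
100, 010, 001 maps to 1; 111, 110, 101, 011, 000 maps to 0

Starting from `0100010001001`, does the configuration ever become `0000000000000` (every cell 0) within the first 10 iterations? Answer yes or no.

0110111011111
0000000000000
all cells are 0 at iteration 2

yes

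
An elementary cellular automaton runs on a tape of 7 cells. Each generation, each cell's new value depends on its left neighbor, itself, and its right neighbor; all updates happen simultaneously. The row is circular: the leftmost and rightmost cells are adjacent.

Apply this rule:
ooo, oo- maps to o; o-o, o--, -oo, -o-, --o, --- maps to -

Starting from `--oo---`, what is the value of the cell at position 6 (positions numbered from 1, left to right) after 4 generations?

---o---
-------
-------  (fixed point — unchanged through generation 4)
position 6 holds -

-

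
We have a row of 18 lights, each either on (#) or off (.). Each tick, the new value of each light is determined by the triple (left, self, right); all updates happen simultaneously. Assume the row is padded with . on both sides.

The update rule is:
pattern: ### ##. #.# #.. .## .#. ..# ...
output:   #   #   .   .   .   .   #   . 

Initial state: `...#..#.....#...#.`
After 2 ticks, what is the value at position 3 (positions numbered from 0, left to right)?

.

tick 1: ..#..#.....#...#..
tick 2: .#..#.....#...#...
position 3 holds .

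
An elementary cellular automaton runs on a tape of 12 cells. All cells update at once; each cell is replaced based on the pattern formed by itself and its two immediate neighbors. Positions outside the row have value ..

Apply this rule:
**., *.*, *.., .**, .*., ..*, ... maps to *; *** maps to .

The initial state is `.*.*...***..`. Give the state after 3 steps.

********.***

step 1: ********.***
step 2: *......***.*
step 3: ********.***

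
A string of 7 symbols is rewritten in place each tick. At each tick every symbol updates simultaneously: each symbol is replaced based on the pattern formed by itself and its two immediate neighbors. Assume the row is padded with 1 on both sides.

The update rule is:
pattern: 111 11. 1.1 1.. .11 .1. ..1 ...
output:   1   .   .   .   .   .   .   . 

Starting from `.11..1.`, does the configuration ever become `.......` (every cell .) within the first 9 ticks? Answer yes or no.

tick 1: .......
all cells are . at tick 1

yes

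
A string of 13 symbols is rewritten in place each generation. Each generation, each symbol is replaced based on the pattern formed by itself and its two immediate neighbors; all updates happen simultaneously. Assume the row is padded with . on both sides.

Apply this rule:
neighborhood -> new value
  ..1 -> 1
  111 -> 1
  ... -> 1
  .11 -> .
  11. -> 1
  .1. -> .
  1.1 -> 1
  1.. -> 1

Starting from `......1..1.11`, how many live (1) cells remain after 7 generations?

111111.11.1.1
.111111.11.1.
1.111111.11.1
.1.111111.11.
1.1.111111.11
.1.1.111111.1
1.1.1.111111.
count of 1: 9

9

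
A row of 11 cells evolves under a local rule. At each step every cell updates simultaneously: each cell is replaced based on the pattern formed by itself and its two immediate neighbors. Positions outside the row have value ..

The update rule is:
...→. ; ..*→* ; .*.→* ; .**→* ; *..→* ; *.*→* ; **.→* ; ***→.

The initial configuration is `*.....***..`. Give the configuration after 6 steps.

***...***.*

**...**.**.
***.*******
*.***.....*
***.**...**
*.*****.***
***...***.*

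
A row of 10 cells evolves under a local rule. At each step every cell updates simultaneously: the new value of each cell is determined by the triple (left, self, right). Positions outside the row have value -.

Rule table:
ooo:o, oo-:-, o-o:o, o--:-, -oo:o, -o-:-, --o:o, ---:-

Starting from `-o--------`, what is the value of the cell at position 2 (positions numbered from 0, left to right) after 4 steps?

-

step 1: o---------
step 2: ----------
step 3: ----------  (fixed point — unchanged through step 4)
position 2 holds -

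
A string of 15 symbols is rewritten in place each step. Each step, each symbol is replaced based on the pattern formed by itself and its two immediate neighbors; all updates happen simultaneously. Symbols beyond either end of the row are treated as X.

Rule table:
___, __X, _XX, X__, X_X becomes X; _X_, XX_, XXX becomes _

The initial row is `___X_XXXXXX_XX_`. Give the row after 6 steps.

_____XX_XXXXXX_

step 1: XXX_XX_____XX_X
step 2: ___XX_XXXXXX_XX
step 3: XXXX_XX_____XX_
step 4: ____XX_XXXXXX_X
step 5: XXXXX_XX_____XX
step 6: _____XX_XXXXXX_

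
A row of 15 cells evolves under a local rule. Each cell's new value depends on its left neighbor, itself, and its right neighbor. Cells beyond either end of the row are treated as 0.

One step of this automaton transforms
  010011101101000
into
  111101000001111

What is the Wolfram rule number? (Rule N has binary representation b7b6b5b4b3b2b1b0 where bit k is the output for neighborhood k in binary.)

151

position 5: 111 → 1  (bit 7 = 1)
position 6: 110 → 0  (bit 6 = 0)
position 7: 101 → 0  (bit 5 = 0)
position 2: 100 → 1  (bit 4 = 1)
position 4: 011 → 0  (bit 3 = 0)
position 1: 010 → 1  (bit 2 = 1)
position 0: 001 → 1  (bit 1 = 1)
position 13: 000 → 1  (bit 0 = 1)
bits b7..b0 = 10010111 = 151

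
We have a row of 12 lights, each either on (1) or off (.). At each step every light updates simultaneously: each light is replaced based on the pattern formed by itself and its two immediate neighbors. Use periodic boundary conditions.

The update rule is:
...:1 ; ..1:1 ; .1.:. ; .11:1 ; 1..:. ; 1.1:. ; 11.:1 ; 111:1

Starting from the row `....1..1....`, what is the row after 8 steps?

1111.1111111

1111..1..111
1111.1..1111
1111...11111
1111.1111111
1111.1111111  (fixed point — unchanged through step 8)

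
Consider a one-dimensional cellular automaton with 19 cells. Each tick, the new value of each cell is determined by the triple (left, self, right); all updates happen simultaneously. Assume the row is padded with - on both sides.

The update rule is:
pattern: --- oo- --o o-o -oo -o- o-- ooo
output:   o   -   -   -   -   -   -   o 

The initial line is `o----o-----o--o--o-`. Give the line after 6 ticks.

--oo---ooo---------
o----o--o--oooooooo
--oo--------oooooo-
o----oooooo--oooo--
--oo--oooo----oo--o
o------oo--oo------

o------oo--oo------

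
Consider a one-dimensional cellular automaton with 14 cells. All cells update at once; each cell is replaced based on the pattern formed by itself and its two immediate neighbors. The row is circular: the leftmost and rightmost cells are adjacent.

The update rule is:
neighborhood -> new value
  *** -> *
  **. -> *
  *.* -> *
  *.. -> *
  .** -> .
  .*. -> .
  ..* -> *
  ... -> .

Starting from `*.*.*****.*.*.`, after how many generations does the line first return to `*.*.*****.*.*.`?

14

.*.*.*****.*.*
*.*.*.*****.*.
.*.*.*.*****.*
*.*.*.*.*****.
.*.*.*.*.*****
*.*.*.*.*.****
**.*.*.*.*.***
***.*.*.*.*.**
****.*.*.*.*.*
*****.*.*.*.*.
.*****.*.*.*.*
*.*****.*.*.*.
.*.*****.*.*.*
*.*.*****.*.*.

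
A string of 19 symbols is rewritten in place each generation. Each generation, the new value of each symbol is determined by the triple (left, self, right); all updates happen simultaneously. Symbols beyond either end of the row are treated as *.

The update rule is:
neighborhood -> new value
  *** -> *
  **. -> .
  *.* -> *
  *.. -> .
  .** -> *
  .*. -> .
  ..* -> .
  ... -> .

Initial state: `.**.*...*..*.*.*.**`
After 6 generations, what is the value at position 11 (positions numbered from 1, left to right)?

.

**.*........*.*.***
*.*..........*.****
.*............*****
*.............*****
..............*****
..............*****
position 11 holds .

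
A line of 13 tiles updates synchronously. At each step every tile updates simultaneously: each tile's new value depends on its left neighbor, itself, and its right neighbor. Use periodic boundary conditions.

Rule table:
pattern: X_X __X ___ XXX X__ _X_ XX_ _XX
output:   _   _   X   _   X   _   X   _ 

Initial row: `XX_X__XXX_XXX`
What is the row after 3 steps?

_X__X___X____
__X__XX__XXXX
X__X__XX____X

X__X__XX____X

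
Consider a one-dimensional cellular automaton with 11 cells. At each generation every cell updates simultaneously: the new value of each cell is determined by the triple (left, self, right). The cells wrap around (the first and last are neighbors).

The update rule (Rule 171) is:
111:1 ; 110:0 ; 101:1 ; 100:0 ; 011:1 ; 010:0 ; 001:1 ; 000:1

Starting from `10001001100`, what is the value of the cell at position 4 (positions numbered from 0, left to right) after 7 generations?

00110011001
01100110010
11001100100
10011001001
00110010011
01100100110
11001001100
position 4 holds 1

1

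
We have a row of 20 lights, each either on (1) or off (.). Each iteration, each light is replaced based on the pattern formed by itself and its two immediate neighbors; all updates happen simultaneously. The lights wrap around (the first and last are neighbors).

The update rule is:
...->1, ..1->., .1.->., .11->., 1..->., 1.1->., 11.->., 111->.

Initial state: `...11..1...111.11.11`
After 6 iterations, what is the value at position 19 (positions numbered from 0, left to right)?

1

.1.......1..........
...11111...111111111
.1.......1..........  (repeats iteration 1; period 2)
iteration 6: ...11111...111111111
position 19 holds 1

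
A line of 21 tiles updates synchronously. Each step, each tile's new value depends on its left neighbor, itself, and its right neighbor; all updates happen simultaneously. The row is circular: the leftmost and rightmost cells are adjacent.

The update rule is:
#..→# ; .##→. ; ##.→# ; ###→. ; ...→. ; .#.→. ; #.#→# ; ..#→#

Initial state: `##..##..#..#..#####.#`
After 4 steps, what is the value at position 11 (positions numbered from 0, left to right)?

.###.###.##.##....##.
#..##..##.##.##..#.##
###.###.##.##.###.#..
..##..##.##.##..##.##
position 11 holds .

.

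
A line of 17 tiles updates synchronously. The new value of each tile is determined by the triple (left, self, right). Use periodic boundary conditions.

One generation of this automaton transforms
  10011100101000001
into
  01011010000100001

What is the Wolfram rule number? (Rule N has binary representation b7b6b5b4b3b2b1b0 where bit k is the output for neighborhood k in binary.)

152

position 4: 111 → 1  (bit 7 = 1)
position 0: 110 → 0  (bit 6 = 0)
position 9: 101 → 0  (bit 5 = 0)
position 1: 100 → 1  (bit 4 = 1)
position 3: 011 → 1  (bit 3 = 1)
position 8: 010 → 0  (bit 2 = 0)
position 2: 001 → 0  (bit 1 = 0)
position 12: 000 → 0  (bit 0 = 0)
bits b7..b0 = 10011000 = 152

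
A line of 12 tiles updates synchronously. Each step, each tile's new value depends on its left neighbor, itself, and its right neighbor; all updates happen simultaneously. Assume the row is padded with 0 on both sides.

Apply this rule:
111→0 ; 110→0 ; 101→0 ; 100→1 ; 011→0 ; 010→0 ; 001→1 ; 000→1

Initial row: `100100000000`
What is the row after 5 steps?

011011111111
100000000000
011111111111
100000000000  (repeats step 2; period 2)
step 5: 011111111111

011111111111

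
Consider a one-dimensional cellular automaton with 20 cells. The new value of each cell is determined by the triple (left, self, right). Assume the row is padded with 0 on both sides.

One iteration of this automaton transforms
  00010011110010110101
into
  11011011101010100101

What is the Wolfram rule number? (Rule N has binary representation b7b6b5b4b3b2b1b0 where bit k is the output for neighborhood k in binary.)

157

position 7: 111 → 1  (bit 7 = 1)
position 9: 110 → 0  (bit 6 = 0)
position 13: 101 → 0  (bit 5 = 0)
position 4: 100 → 1  (bit 4 = 1)
position 6: 011 → 1  (bit 3 = 1)
position 3: 010 → 1  (bit 2 = 1)
position 2: 001 → 0  (bit 1 = 0)
position 0: 000 → 1  (bit 0 = 1)
bits b7..b0 = 10011101 = 157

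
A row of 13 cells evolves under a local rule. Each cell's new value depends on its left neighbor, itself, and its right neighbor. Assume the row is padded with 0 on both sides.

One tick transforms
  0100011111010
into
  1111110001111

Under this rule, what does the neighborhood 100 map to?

At position 2 the neighborhood is 100; the next row has 1 there.

1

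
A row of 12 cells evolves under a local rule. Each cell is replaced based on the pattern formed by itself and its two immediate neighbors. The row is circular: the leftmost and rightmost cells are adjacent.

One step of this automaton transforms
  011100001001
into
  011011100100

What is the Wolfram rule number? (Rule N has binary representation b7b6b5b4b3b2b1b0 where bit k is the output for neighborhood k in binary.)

position 2: 111 → 1  (bit 7 = 1)
position 3: 110 → 0  (bit 6 = 0)
position 0: 101 → 0  (bit 5 = 0)
position 4: 100 → 1  (bit 4 = 1)
position 1: 011 → 1  (bit 3 = 1)
position 8: 010 → 0  (bit 2 = 0)
position 7: 001 → 0  (bit 1 = 0)
position 5: 000 → 1  (bit 0 = 1)
bits b7..b0 = 10011001 = 153

153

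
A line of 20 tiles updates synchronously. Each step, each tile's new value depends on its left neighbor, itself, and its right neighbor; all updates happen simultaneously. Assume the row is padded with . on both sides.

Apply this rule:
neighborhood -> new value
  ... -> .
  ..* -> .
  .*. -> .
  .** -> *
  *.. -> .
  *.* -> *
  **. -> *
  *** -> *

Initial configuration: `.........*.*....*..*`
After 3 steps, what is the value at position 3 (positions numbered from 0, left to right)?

step 1: ..........*.........
step 2: ....................
step 3: ....................
position 3 holds .

.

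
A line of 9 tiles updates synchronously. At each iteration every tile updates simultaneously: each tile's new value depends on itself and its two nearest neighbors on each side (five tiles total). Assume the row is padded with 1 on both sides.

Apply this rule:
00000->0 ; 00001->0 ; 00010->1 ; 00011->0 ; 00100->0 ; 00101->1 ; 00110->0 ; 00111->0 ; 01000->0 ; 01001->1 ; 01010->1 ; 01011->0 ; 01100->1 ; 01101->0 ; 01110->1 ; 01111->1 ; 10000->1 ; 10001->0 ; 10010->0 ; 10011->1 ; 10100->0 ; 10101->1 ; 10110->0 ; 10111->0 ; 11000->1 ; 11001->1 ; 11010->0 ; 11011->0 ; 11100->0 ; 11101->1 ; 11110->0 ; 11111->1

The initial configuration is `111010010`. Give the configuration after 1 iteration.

101001010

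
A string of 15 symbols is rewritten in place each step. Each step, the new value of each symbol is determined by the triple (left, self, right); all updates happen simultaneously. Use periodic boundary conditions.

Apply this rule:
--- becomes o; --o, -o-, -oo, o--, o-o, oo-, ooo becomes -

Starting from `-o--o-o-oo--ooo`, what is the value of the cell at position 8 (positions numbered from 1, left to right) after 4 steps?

---------------
ooooooooooooooo
---------------  (repeats step 1; period 2)
step 4: ooooooooooooooo
position 8 holds o

o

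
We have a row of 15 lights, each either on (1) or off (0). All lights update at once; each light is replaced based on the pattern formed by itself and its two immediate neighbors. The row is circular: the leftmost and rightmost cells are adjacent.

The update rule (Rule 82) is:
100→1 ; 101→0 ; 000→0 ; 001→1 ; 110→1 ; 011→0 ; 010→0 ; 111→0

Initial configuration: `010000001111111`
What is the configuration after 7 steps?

010001001100010

step 1: 001000010000001
step 2: 110100101000010
step 3: 010011000100100
step 4: 101101101011010
step 5: 000100100001000
step 6: 001011010010100
step 7: 010001001100010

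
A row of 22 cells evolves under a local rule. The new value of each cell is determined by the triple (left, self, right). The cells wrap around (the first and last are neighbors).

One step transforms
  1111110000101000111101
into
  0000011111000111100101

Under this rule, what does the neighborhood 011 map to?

At position 16 the neighborhood is 011; the next row has 1 there.

1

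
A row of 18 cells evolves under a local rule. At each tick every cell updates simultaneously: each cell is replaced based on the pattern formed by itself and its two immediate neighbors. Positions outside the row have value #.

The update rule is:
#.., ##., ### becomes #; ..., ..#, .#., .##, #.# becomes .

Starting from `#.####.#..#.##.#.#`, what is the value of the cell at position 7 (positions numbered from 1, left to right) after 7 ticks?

#

#..###..#....#....
##..###..#....#...
###..###..#....#..
####..###..#....#.
#####..###..#.....
######..###..#....
#######..###..#...
position 7 holds #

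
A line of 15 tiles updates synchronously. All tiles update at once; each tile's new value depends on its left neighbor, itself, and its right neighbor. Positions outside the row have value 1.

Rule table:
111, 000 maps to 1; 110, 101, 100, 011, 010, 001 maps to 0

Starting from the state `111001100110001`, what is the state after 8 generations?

000000011001110

110000000000100
100111111110000
000011111100110
011001111000000
000000110011110
011110000001100
001100111100000
000000011001110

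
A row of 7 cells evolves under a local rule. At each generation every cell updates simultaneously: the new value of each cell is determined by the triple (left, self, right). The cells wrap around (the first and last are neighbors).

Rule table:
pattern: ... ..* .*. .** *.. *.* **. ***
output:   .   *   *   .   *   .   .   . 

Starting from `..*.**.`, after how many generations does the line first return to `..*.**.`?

.**...*
...*.**
*.**...
*...*.*
.*.**..
**...*.
..*.**.

7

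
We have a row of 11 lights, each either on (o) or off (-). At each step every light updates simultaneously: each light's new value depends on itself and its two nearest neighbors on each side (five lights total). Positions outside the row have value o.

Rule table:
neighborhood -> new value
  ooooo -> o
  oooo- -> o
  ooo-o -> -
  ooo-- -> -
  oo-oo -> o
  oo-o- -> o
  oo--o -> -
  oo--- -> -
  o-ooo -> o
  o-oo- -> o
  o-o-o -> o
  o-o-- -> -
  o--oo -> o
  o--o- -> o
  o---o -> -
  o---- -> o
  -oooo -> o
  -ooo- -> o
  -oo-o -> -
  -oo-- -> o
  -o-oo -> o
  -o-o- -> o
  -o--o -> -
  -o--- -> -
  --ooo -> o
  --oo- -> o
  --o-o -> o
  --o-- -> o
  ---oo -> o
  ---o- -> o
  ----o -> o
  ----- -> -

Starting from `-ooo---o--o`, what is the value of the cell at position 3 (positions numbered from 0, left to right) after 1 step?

ooo---oo-oo
position 3 holds -

-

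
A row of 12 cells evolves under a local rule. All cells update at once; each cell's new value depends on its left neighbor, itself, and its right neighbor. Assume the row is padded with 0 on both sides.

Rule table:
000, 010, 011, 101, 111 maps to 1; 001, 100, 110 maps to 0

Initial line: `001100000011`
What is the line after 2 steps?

101001111010
111001110110

111001110110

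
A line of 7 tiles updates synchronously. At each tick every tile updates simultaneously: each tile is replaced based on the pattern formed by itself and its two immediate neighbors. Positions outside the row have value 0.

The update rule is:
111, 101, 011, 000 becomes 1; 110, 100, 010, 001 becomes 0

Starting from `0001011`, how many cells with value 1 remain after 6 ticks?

tick 1: 1100110
tick 2: 1000100
tick 3: 0010001
tick 4: 1000100  (repeats tick 2; period 2)
tick 6: 1000100
count of 1: 2

2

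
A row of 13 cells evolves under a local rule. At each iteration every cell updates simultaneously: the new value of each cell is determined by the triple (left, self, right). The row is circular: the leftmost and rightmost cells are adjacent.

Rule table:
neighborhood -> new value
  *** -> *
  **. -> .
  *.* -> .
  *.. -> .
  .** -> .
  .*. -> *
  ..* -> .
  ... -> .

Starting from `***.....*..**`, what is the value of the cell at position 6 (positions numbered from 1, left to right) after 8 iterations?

**......*...*
*.......*....
*.......*....  (fixed point — unchanged through iteration 8)
position 6 holds .

.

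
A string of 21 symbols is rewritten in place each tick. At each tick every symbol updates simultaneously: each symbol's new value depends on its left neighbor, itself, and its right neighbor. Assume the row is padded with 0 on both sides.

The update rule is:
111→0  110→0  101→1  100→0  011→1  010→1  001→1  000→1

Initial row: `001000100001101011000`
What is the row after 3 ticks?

101100110011100111100

111011101111011110011
100110011000110000110
101100110011100111100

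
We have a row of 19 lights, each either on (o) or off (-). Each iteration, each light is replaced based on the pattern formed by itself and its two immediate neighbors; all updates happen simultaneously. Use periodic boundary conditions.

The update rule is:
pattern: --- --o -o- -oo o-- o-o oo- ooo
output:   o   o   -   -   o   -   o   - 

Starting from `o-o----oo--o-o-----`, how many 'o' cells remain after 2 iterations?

9

---oooo-ooo---ooooo
ooo---o---oooo----o
count of o: 9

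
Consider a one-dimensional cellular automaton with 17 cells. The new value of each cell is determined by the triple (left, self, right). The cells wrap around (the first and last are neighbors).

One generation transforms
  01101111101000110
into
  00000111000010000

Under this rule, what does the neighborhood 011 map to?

At position 1 the neighborhood is 011; the next row has 0 there.

0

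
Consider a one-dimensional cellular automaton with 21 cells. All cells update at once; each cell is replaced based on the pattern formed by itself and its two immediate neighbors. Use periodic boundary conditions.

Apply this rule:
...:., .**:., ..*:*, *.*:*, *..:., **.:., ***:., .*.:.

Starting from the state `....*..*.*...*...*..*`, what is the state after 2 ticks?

..*..*.*...*...*..*..

...*..*.*...*...*..*.
..*..*.*...*...*..*..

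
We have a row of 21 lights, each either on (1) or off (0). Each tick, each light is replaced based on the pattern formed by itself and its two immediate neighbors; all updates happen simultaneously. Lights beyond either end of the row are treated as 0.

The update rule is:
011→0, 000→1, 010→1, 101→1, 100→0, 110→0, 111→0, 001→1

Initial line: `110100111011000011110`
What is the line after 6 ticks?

111110110111011000011

001101000100011100000
110011011101100001111
000100100010001110000
111101101110110000111
000010010001000111000
111110110111011000011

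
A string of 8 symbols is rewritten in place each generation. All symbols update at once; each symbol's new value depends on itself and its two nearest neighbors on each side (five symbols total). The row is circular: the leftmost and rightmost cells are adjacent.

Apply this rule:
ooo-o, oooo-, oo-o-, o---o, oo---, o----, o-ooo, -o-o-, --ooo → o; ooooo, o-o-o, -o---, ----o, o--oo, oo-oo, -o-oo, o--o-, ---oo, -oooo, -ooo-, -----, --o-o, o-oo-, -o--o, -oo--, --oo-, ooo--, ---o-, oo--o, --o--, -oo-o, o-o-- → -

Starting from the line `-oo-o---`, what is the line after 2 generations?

o-------

---o--o-
o-------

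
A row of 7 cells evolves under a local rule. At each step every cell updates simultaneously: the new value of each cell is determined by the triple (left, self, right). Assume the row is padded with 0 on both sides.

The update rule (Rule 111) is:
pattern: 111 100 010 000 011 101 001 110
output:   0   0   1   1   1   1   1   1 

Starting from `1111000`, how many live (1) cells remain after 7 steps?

5

1001011
1011111
1110001
1010111
1111101
1000111
1011101
count of 1: 5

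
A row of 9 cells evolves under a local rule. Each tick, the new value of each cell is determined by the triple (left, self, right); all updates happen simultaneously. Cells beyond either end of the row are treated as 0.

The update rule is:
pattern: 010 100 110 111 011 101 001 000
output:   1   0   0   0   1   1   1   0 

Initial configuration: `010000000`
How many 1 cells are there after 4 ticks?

1

110000000
100000000
100000000  (fixed point — unchanged through tick 4)
count of 1: 1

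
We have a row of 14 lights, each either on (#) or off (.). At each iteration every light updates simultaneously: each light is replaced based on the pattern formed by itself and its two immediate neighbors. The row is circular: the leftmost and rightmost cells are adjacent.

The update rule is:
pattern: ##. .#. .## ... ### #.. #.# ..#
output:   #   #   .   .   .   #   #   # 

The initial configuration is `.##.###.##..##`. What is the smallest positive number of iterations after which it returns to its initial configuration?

#.##..##.###.#
##.###.##..##.
.##..##.###.##
#.###.##..##.#
##..##.###.##.
.###.##..##.##
#..##.###.##.#
###.##..##.##.
..##.###.##.##
##.##..##.##.#
.##.###.##.##.
#.##..##.##.##
##.###.##.##..
.##..##.##.###
#.###.##.##..#
##..##.##.###.
.###.##.##..##
#..##.##.###.#
###.##.##..##.
..##.##.###.##
##.##.##..##.#
.##.##.###.##.
#.##.##..##.##
##.##.###.##..
.##.##..##.###
#.##.###.##..#
##.##..##.###.
.##.###.##..##

28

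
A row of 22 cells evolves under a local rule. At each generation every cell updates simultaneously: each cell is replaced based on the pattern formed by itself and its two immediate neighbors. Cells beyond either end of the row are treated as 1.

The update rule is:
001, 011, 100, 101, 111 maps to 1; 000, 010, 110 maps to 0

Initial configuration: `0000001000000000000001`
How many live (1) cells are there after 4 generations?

generation 1: 1000010100000000000011
generation 2: 0100101010000000000111
generation 3: 1011010101000000001111
generation 4: 0110101010100000011111
count of 1: 11

11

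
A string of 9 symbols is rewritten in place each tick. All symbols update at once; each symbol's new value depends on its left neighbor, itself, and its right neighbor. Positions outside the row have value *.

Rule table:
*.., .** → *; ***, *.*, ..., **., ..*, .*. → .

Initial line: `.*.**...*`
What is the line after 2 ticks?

*.....*.*

...*.*..*
*.....*.*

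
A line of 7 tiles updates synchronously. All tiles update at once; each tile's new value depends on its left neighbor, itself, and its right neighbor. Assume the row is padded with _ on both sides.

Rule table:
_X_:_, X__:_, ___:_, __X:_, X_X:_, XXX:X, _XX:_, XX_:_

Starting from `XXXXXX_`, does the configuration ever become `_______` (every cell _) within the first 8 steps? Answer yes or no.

yes

_XXXX__
__XX___
_______
all cells are _ at step 3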